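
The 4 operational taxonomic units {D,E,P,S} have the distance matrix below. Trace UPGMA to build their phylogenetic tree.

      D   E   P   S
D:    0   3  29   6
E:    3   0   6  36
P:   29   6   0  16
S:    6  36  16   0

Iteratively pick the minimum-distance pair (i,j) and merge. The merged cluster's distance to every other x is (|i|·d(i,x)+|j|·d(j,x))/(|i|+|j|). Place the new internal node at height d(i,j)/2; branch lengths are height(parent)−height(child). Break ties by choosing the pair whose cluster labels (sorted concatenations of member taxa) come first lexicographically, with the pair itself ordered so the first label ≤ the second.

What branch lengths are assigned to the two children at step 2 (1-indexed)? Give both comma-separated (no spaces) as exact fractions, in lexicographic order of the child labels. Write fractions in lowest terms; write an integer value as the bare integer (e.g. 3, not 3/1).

1. join D+E (d=3) ⇒ DE; edges |D|=3/2, |E|=3/2
  updated: d(DE,P)=35/2, d(DE,S)=21
2. join P+S (d=16) ⇒ PS; edges |P|=8, |S|=8
  updated: d(DE,PS)=77/4
3. join DE+PS (d=77/4) ⇒ DEPS; edges |DE|=65/8, |PS|=13/8
final tree: ((D:3/2,E:3/2):65/8,(P:8,S:8):13/8)
total length: 115/4

8,8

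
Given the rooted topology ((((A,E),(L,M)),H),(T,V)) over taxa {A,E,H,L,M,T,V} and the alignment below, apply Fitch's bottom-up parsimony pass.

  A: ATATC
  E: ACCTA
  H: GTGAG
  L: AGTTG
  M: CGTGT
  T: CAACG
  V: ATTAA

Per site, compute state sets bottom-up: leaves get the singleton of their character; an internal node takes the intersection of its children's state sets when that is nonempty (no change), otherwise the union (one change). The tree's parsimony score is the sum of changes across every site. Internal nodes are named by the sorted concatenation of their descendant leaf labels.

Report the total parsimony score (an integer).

17

[col 0] AE: children A:{A}, E:{A} ∩→ {A}; cost 0
[col 0] LM: children L:{A}, M:{C} ∪→ {A,C}; cost 1
[col 0] AELM: children AE:{A}, LM:{A,C} ∩→ {A}; cost 0
[col 0] AEHLM: children AELM:{A}, H:{G} ∪→ {A,G}; cost 1
[col 0] TV: children T:{C}, V:{A} ∪→ {A,C}; cost 1
[col 0] AEHLMTV: children AEHLM:{A,G}, TV:{A,C} ∩→ {A}; cost 0
[col 1] AE: children A:{T}, E:{C} ∪→ {C,T}; cost 1
[col 1] LM: children L:{G}, M:{G} ∩→ {G}; cost 0
[col 1] AELM: children AE:{C,T}, LM:{G} ∪→ {C,G,T}; cost 1
[col 1] AEHLM: children AELM:{C,G,T}, H:{T} ∩→ {T}; cost 0
[col 1] TV: children T:{A}, V:{T} ∪→ {A,T}; cost 1
[col 1] AEHLMTV: children AEHLM:{T}, TV:{A,T} ∩→ {T}; cost 0
[col 2] AE: children A:{A}, E:{C} ∪→ {A,C}; cost 1
[col 2] LM: children L:{T}, M:{T} ∩→ {T}; cost 0
[col 2] AELM: children AE:{A,C}, LM:{T} ∪→ {A,C,T}; cost 1
[col 2] AEHLM: children AELM:{A,C,T}, H:{G} ∪→ {A,C,G,T}; cost 1
[col 2] TV: children T:{A}, V:{T} ∪→ {A,T}; cost 1
[col 2] AEHLMTV: children AEHLM:{A,C,G,T}, TV:{A,T} ∩→ {A,T}; cost 0
[col 3] AE: children A:{T}, E:{T} ∩→ {T}; cost 0
[col 3] LM: children L:{T}, M:{G} ∪→ {G,T}; cost 1
[col 3] AELM: children AE:{T}, LM:{G,T} ∩→ {T}; cost 0
[col 3] AEHLM: children AELM:{T}, H:{A} ∪→ {A,T}; cost 1
[col 3] TV: children T:{C}, V:{A} ∪→ {A,C}; cost 1
[col 3] AEHLMTV: children AEHLM:{A,T}, TV:{A,C} ∩→ {A}; cost 0
[col 4] AE: children A:{C}, E:{A} ∪→ {A,C}; cost 1
[col 4] LM: children L:{G}, M:{T} ∪→ {G,T}; cost 1
[col 4] AELM: children AE:{A,C}, LM:{G,T} ∪→ {A,C,G,T}; cost 1
[col 4] AEHLM: children AELM:{A,C,G,T}, H:{G} ∩→ {G}; cost 0
[col 4] TV: children T:{G}, V:{A} ∪→ {A,G}; cost 1
[col 4] AEHLMTV: children AEHLM:{G}, TV:{A,G} ∩→ {G}; cost 0
per-site changes: [3, 3, 4, 3, 4]; total = 17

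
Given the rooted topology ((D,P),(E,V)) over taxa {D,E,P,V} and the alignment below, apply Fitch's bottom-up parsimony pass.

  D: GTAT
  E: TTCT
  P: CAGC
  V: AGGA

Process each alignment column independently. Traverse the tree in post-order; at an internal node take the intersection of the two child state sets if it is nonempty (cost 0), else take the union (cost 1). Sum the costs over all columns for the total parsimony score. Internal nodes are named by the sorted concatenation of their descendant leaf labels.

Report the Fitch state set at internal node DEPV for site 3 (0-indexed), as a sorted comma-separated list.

[col 0] DP: children D:{G}, P:{C} ∪→ {C,G}; cost 1
[col 0] EV: children E:{T}, V:{A} ∪→ {A,T}; cost 1
[col 0] DEPV: children DP:{C,G}, EV:{A,T} ∪→ {A,C,G,T}; cost 1
[col 1] DP: children D:{T}, P:{A} ∪→ {A,T}; cost 1
[col 1] EV: children E:{T}, V:{G} ∪→ {G,T}; cost 1
[col 1] DEPV: children DP:{A,T}, EV:{G,T} ∩→ {T}; cost 0
[col 2] DP: children D:{A}, P:{G} ∪→ {A,G}; cost 1
[col 2] EV: children E:{C}, V:{G} ∪→ {C,G}; cost 1
[col 2] DEPV: children DP:{A,G}, EV:{C,G} ∩→ {G}; cost 0
[col 3] DP: children D:{T}, P:{C} ∪→ {C,T}; cost 1
[col 3] EV: children E:{T}, V:{A} ∪→ {A,T}; cost 1
[col 3] DEPV: children DP:{C,T}, EV:{A,T} ∩→ {T}; cost 0
per-site changes: [3, 2, 2, 2]; total = 9

T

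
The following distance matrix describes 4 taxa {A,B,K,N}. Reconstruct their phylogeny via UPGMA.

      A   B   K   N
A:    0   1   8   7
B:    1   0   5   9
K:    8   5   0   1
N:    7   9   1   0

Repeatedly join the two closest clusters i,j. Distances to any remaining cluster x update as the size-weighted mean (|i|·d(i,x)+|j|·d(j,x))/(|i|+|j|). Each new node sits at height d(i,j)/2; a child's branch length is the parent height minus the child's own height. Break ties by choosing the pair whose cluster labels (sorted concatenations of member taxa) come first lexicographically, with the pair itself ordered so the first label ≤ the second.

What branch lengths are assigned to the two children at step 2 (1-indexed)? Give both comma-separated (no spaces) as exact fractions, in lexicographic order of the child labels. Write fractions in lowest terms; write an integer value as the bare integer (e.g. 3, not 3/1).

iteration 1: select A,B (d=1); attach at lengths (1/2, 1/2); label the merged cluster AB
  updated: d(AB,K)=13/2, d(AB,N)=8
iteration 2: select K,N (d=1); attach at lengths (1/2, 1/2); label the merged cluster KN
  updated: d(AB,KN)=29/4
iteration 3: select AB,KN (d=29/4); attach at lengths (25/8, 25/8); label the merged cluster ABKN
final tree: ((A:1/2,B:1/2):25/8,(K:1/2,N:1/2):25/8)
total length: 33/4

1/2,1/2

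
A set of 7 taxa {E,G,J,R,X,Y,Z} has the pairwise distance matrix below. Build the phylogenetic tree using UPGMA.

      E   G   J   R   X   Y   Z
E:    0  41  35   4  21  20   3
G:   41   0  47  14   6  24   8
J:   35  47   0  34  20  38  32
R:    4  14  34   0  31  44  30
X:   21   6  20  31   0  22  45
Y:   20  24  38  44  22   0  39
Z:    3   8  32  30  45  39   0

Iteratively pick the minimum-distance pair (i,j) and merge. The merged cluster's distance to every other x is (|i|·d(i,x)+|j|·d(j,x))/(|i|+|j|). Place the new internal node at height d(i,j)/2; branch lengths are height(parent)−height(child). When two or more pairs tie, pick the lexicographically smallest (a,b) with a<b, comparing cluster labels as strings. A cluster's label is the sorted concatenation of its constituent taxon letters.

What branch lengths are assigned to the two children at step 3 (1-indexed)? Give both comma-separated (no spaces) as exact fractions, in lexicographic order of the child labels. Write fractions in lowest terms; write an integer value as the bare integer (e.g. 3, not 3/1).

step 1: merge (E,Z) at d=3; branch lengths E→3/2, Z→3/2; new cluster EZ
  updated: d(EZ,G)=49/2, d(EZ,J)=67/2, d(EZ,R)=17, d(EZ,X)=33, d(EZ,Y)=59/2
step 2: merge (G,X) at d=6; branch lengths G→3, X→3; new cluster GX
  updated: d(EZ,GX)=115/4, d(GX,J)=67/2, d(GX,R)=45/2, d(GX,Y)=23
step 3: merge (EZ,R) at d=17; branch lengths EZ→7, R→17/2; new cluster ERZ
  updated: d(ERZ,GX)=80/3, d(ERZ,J)=101/3, d(ERZ,Y)=103/3
step 4: merge (GX,Y) at d=23; branch lengths GX→17/2, Y→23/2; new cluster GXY
  updated: d(ERZ,GXY)=263/9, d(GXY,J)=35
step 5: merge (ERZ,GXY) at d=263/9; branch lengths ERZ→55/9, GXY→28/9; new cluster EGRXYZ
  updated: d(EGRXYZ,J)=103/3
step 6: merge (EGRXYZ,J) at d=103/3; branch lengths EGRXYZ→23/9, J→103/6; new cluster EGJRXYZ
final tree: ((((E:3/2,Z:3/2):7,R:17/2):55/9,((G:3,X:3):17/2,Y:23/2):28/9):23/9,J:103/6)
total length: 661/9

7,17/2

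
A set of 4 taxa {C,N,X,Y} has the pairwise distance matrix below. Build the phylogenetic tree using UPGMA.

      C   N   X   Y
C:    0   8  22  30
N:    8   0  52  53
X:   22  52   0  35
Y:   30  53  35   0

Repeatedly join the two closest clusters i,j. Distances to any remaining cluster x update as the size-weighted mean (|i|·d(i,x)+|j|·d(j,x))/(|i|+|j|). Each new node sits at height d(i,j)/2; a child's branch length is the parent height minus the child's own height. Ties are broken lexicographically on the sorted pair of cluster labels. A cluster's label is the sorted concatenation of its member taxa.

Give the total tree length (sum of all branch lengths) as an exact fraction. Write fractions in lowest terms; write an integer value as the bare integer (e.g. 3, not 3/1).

1. join C+N (d=8) ⇒ CN; edges |C|=4, |N|=4
  updated: d(CN,X)=37, d(CN,Y)=83/2
2. join X+Y (d=35) ⇒ XY; edges |X|=35/2, |Y|=35/2
  updated: d(CN,XY)=157/4
3. join CN+XY (d=157/4) ⇒ CNXY; edges |CN|=125/8, |XY|=17/8
final tree: ((C:4,N:4):125/8,(X:35/2,Y:35/2):17/8)
total length: 243/4

243/4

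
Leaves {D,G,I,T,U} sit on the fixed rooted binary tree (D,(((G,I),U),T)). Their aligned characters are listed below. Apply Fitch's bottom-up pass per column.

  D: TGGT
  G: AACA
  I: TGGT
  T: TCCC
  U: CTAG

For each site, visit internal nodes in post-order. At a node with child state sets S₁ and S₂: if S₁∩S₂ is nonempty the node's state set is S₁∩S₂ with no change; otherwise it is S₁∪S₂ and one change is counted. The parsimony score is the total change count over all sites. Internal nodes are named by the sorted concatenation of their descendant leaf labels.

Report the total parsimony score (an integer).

11

site 0, node GI: G={A} ∪ I={T} → {A,T} (+1)
site 0, node GIU: GI={A,T} ∪ U={C} → {A,C,T} (+1)
site 0, node GITU: GIU={A,C,T} ∩ T={T} → {T} (+0)
site 0, node DGITU: D={T} ∩ GITU={T} → {T} (+0)
site 1, node GI: G={A} ∪ I={G} → {A,G} (+1)
site 1, node GIU: GI={A,G} ∪ U={T} → {A,G,T} (+1)
site 1, node GITU: GIU={A,G,T} ∪ T={C} → {A,C,G,T} (+1)
site 1, node DGITU: D={G} ∩ GITU={A,C,G,T} → {G} (+0)
site 2, node GI: G={C} ∪ I={G} → {C,G} (+1)
site 2, node GIU: GI={C,G} ∪ U={A} → {A,C,G} (+1)
site 2, node GITU: GIU={A,C,G} ∩ T={C} → {C} (+0)
site 2, node DGITU: D={G} ∪ GITU={C} → {C,G} (+1)
site 3, node GI: G={A} ∪ I={T} → {A,T} (+1)
site 3, node GIU: GI={A,T} ∪ U={G} → {A,G,T} (+1)
site 3, node GITU: GIU={A,G,T} ∪ T={C} → {A,C,G,T} (+1)
site 3, node DGITU: D={T} ∩ GITU={A,C,G,T} → {T} (+0)
per-site changes: [2, 3, 3, 3]; total = 11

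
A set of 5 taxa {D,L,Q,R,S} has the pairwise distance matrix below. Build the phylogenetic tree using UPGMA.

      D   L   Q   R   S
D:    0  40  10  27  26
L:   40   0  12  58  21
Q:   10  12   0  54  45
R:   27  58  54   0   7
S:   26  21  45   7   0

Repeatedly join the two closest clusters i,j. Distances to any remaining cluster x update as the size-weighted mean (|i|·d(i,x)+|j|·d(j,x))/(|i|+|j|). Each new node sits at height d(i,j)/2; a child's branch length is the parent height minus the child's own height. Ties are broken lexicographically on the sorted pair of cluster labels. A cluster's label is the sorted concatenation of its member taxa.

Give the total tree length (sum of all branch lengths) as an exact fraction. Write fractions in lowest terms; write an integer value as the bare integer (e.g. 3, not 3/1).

60

iteration 1: select R,S (d=7); attach at lengths (7/2, 7/2); label the merged cluster RS
  updated: d(D,RS)=53/2, d(L,RS)=79/2, d(Q,RS)=99/2
iteration 2: select D,Q (d=10); attach at lengths (5, 5); label the merged cluster DQ
  updated: d(DQ,L)=26, d(DQ,RS)=38
iteration 3: select DQ,L (d=26); attach at lengths (8, 13); label the merged cluster DLQ
  updated: d(DLQ,RS)=77/2
iteration 4: select DLQ,RS (d=77/2); attach at lengths (25/4, 63/4); label the merged cluster DLQRS
final tree: (((D:5,Q:5):8,L:13):25/4,(R:7/2,S:7/2):63/4)
total length: 60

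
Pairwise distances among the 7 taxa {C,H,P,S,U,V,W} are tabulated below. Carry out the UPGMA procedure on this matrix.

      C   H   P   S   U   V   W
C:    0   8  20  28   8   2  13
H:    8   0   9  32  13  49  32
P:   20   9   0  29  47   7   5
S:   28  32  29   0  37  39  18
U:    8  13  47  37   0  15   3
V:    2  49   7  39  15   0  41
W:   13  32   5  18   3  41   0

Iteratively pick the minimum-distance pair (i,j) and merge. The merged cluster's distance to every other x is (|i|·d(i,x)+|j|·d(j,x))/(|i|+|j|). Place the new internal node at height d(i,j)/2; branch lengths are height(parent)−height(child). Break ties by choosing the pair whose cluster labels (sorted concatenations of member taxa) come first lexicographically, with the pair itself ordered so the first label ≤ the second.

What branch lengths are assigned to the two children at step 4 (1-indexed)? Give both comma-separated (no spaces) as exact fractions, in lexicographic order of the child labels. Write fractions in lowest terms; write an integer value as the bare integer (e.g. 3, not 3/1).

69/8,65/8

iteration 1: select C,V (d=2); attach at lengths (1, 1); label the merged cluster CV
  updated: d(CV,H)=57/2, d(CV,P)=27/2, d(CV,S)=67/2, d(CV,U)=23/2, d(CV,W)=27
iteration 2: select U,W (d=3); attach at lengths (3/2, 3/2); label the merged cluster UW
  updated: d(CV,UW)=77/4, d(H,UW)=45/2, d(P,UW)=26, d(S,UW)=55/2
iteration 3: select H,P (d=9); attach at lengths (9/2, 9/2); label the merged cluster HP
  updated: d(CV,HP)=21, d(HP,S)=61/2, d(HP,UW)=97/4
iteration 4: select CV,UW (d=77/4); attach at lengths (69/8, 65/8); label the merged cluster CUVW
  updated: d(CUVW,HP)=181/8, d(CUVW,S)=61/2
iteration 5: select CUVW,HP (d=181/8); attach at lengths (27/16, 109/16); label the merged cluster CHPUVW
  updated: d(CHPUVW,S)=61/2
iteration 6: select CHPUVW,S (d=61/2); attach at lengths (63/16, 61/4); label the merged cluster CHPSUVW
final tree: ((((C:1,V:1):69/8,(U:3/2,W:3/2):65/8):27/16,(H:9/2,P:9/2):109/16):63/16,S:61/4)
total length: 935/16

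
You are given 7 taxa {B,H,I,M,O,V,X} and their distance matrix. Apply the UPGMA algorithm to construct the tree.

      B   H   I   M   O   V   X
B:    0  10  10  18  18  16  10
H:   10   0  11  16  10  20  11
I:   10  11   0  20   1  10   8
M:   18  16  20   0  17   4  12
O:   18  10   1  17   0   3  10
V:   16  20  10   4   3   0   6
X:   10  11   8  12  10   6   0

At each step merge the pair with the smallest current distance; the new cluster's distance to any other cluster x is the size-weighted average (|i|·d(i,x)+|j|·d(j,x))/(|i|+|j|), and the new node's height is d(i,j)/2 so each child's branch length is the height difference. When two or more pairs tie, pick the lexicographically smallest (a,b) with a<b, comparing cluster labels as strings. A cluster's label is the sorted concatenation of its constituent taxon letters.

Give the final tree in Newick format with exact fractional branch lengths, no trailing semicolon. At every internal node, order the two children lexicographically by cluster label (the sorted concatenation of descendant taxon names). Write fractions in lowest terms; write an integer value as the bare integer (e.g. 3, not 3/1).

((B:5,H:5):2,(((I:1/2,O:1/2):4,X:9/2):7/6,(M:2,V:2):11/3):4/3)

step 1: merge (I,O) at d=1; branch lengths I→1/2, O→1/2; new cluster IO
  updated: d(B,IO)=14, d(H,IO)=21/2, d(IO,M)=37/2, d(IO,V)=13/2, d(IO,X)=9
step 2: merge (M,V) at d=4; branch lengths M→2, V→2; new cluster MV
  updated: d(B,MV)=17, d(H,MV)=18, d(IO,MV)=25/2, d(MV,X)=9
step 3: merge (IO,X) at d=9; branch lengths IO→4, X→9/2; new cluster IOX
  updated: d(B,IOX)=38/3, d(H,IOX)=32/3, d(IOX,MV)=34/3
step 4: merge (B,H) at d=10; branch lengths B→5, H→5; new cluster BH
  updated: d(BH,IOX)=35/3, d(BH,MV)=35/2
step 5: merge (IOX,MV) at d=34/3; branch lengths IOX→7/6, MV→11/3; new cluster IMOVX
  updated: d(BH,IMOVX)=14
step 6: merge (BH,IMOVX) at d=14; branch lengths BH→2, IMOVX→4/3; new cluster BHIMOVX
final tree: ((B:5,H:5):2,(((I:1/2,O:1/2):4,X:9/2):7/6,(M:2,V:2):11/3):4/3)
total length: 95/3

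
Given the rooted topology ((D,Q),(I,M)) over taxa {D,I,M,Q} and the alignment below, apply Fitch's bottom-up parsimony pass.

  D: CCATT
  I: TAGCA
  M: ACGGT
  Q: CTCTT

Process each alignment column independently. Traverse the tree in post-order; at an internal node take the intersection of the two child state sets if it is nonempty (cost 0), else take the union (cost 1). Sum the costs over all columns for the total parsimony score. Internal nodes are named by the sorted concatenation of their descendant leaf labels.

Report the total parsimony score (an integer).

9

site 0, node DQ: D={C} ∩ Q={C} → {C} (+0)
site 0, node IM: I={T} ∪ M={A} → {A,T} (+1)
site 0, node DIMQ: DQ={C} ∪ IM={A,T} → {A,C,T} (+1)
site 1, node DQ: D={C} ∪ Q={T} → {C,T} (+1)
site 1, node IM: I={A} ∪ M={C} → {A,C} (+1)
site 1, node DIMQ: DQ={C,T} ∩ IM={A,C} → {C} (+0)
site 2, node DQ: D={A} ∪ Q={C} → {A,C} (+1)
site 2, node IM: I={G} ∩ M={G} → {G} (+0)
site 2, node DIMQ: DQ={A,C} ∪ IM={G} → {A,C,G} (+1)
site 3, node DQ: D={T} ∩ Q={T} → {T} (+0)
site 3, node IM: I={C} ∪ M={G} → {C,G} (+1)
site 3, node DIMQ: DQ={T} ∪ IM={C,G} → {C,G,T} (+1)
site 4, node DQ: D={T} ∩ Q={T} → {T} (+0)
site 4, node IM: I={A} ∪ M={T} → {A,T} (+1)
site 4, node DIMQ: DQ={T} ∩ IM={A,T} → {T} (+0)
per-site changes: [2, 2, 2, 2, 1]; total = 9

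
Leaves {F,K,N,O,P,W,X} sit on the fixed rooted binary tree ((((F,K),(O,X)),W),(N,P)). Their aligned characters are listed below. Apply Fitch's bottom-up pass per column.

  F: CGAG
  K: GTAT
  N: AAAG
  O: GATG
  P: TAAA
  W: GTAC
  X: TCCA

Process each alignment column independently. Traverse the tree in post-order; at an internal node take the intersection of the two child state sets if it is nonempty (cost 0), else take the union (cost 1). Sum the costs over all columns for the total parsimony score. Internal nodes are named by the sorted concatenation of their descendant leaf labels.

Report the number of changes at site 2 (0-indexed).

site 0, node FK: F={C} ∪ K={G} → {C,G} (+1)
site 0, node OX: O={G} ∪ X={T} → {G,T} (+1)
site 0, node FKOX: FK={C,G} ∩ OX={G,T} → {G} (+0)
site 0, node FKOWX: FKOX={G} ∩ W={G} → {G} (+0)
site 0, node NP: N={A} ∪ P={T} → {A,T} (+1)
site 0, node FKNOPWX: FKOWX={G} ∪ NP={A,T} → {A,G,T} (+1)
site 1, node FK: F={G} ∪ K={T} → {G,T} (+1)
site 1, node OX: O={A} ∪ X={C} → {A,C} (+1)
site 1, node FKOX: FK={G,T} ∪ OX={A,C} → {A,C,G,T} (+1)
site 1, node FKOWX: FKOX={A,C,G,T} ∩ W={T} → {T} (+0)
site 1, node NP: N={A} ∩ P={A} → {A} (+0)
site 1, node FKNOPWX: FKOWX={T} ∪ NP={A} → {A,T} (+1)
site 2, node FK: F={A} ∩ K={A} → {A} (+0)
site 2, node OX: O={T} ∪ X={C} → {C,T} (+1)
site 2, node FKOX: FK={A} ∪ OX={C,T} → {A,C,T} (+1)
site 2, node FKOWX: FKOX={A,C,T} ∩ W={A} → {A} (+0)
site 2, node NP: N={A} ∩ P={A} → {A} (+0)
site 2, node FKNOPWX: FKOWX={A} ∩ NP={A} → {A} (+0)
site 3, node FK: F={G} ∪ K={T} → {G,T} (+1)
site 3, node OX: O={G} ∪ X={A} → {A,G} (+1)
site 3, node FKOX: FK={G,T} ∩ OX={A,G} → {G} (+0)
site 3, node FKOWX: FKOX={G} ∪ W={C} → {C,G} (+1)
site 3, node NP: N={G} ∪ P={A} → {A,G} (+1)
site 3, node FKNOPWX: FKOWX={C,G} ∩ NP={A,G} → {G} (+0)
per-site changes: [4, 4, 2, 4]; total = 14

2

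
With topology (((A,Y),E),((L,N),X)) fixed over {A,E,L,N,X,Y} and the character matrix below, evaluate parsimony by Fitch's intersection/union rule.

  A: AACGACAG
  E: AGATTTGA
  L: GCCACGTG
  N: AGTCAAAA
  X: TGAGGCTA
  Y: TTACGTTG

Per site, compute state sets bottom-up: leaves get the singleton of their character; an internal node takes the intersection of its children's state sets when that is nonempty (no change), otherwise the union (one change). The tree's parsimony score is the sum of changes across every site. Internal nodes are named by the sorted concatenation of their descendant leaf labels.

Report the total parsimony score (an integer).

26

site 0, node AY: A={A} ∪ Y={T} → {A,T} (+1)
site 0, node AEY: AY={A,T} ∩ E={A} → {A} (+0)
site 0, node LN: L={G} ∪ N={A} → {A,G} (+1)
site 0, node LNX: LN={A,G} ∪ X={T} → {A,G,T} (+1)
site 0, node AELNXY: AEY={A} ∩ LNX={A,G,T} → {A} (+0)
site 1, node AY: A={A} ∪ Y={T} → {A,T} (+1)
site 1, node AEY: AY={A,T} ∪ E={G} → {A,G,T} (+1)
site 1, node LN: L={C} ∪ N={G} → {C,G} (+1)
site 1, node LNX: LN={C,G} ∩ X={G} → {G} (+0)
site 1, node AELNXY: AEY={A,G,T} ∩ LNX={G} → {G} (+0)
site 2, node AY: A={C} ∪ Y={A} → {A,C} (+1)
site 2, node AEY: AY={A,C} ∩ E={A} → {A} (+0)
site 2, node LN: L={C} ∪ N={T} → {C,T} (+1)
site 2, node LNX: LN={C,T} ∪ X={A} → {A,C,T} (+1)
site 2, node AELNXY: AEY={A} ∩ LNX={A,C,T} → {A} (+0)
site 3, node AY: A={G} ∪ Y={C} → {C,G} (+1)
site 3, node AEY: AY={C,G} ∪ E={T} → {C,G,T} (+1)
site 3, node LN: L={A} ∪ N={C} → {A,C} (+1)
site 3, node LNX: LN={A,C} ∪ X={G} → {A,C,G} (+1)
site 3, node AELNXY: AEY={C,G,T} ∩ LNX={A,C,G} → {C,G} (+0)
site 4, node AY: A={A} ∪ Y={G} → {A,G} (+1)
site 4, node AEY: AY={A,G} ∪ E={T} → {A,G,T} (+1)
site 4, node LN: L={C} ∪ N={A} → {A,C} (+1)
site 4, node LNX: LN={A,C} ∪ X={G} → {A,C,G} (+1)
site 4, node AELNXY: AEY={A,G,T} ∩ LNX={A,C,G} → {A,G} (+0)
site 5, node AY: A={C} ∪ Y={T} → {C,T} (+1)
site 5, node AEY: AY={C,T} ∩ E={T} → {T} (+0)
site 5, node LN: L={G} ∪ N={A} → {A,G} (+1)
site 5, node LNX: LN={A,G} ∪ X={C} → {A,C,G} (+1)
site 5, node AELNXY: AEY={T} ∪ LNX={A,C,G} → {A,C,G,T} (+1)
site 6, node AY: A={A} ∪ Y={T} → {A,T} (+1)
site 6, node AEY: AY={A,T} ∪ E={G} → {A,G,T} (+1)
site 6, node LN: L={T} ∪ N={A} → {A,T} (+1)
site 6, node LNX: LN={A,T} ∩ X={T} → {T} (+0)
site 6, node AELNXY: AEY={A,G,T} ∩ LNX={T} → {T} (+0)
site 7, node AY: A={G} ∩ Y={G} → {G} (+0)
site 7, node AEY: AY={G} ∪ E={A} → {A,G} (+1)
site 7, node LN: L={G} ∪ N={A} → {A,G} (+1)
site 7, node LNX: LN={A,G} ∩ X={A} → {A} (+0)
site 7, node AELNXY: AEY={A,G} ∩ LNX={A} → {A} (+0)
per-site changes: [3, 3, 3, 4, 4, 4, 3, 2]; total = 26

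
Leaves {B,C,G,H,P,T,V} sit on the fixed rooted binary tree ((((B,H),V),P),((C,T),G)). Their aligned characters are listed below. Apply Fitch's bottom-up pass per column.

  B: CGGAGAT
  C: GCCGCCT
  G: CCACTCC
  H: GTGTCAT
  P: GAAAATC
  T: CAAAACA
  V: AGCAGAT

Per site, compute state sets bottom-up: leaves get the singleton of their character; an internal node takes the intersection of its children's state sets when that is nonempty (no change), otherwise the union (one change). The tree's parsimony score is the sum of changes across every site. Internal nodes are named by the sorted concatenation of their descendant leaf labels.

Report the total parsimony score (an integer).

BH@0: {C} ∪ {G} = {C,G} (union, +1)
BHV@0: {C,G} ∪ {A} = {A,C,G} (union, +1)
BHPV@0: {A,C,G} ∩ {G} = {G} (intersection, +0)
CT@0: {G} ∪ {C} = {C,G} (union, +1)
CGT@0: {C,G} ∩ {C} = {C} (intersection, +0)
BCGHPTV@0: {G} ∪ {C} = {C,G} (union, +1)
BH@1: {G} ∪ {T} = {G,T} (union, +1)
BHV@1: {G,T} ∩ {G} = {G} (intersection, +0)
BHPV@1: {G} ∪ {A} = {A,G} (union, +1)
CT@1: {C} ∪ {A} = {A,C} (union, +1)
CGT@1: {A,C} ∩ {C} = {C} (intersection, +0)
BCGHPTV@1: {A,G} ∪ {C} = {A,C,G} (union, +1)
BH@2: {G} ∩ {G} = {G} (intersection, +0)
BHV@2: {G} ∪ {C} = {C,G} (union, +1)
BHPV@2: {C,G} ∪ {A} = {A,C,G} (union, +1)
CT@2: {C} ∪ {A} = {A,C} (union, +1)
CGT@2: {A,C} ∩ {A} = {A} (intersection, +0)
BCGHPTV@2: {A,C,G} ∩ {A} = {A} (intersection, +0)
BH@3: {A} ∪ {T} = {A,T} (union, +1)
BHV@3: {A,T} ∩ {A} = {A} (intersection, +0)
BHPV@3: {A} ∩ {A} = {A} (intersection, +0)
CT@3: {G} ∪ {A} = {A,G} (union, +1)
CGT@3: {A,G} ∪ {C} = {A,C,G} (union, +1)
BCGHPTV@3: {A} ∩ {A,C,G} = {A} (intersection, +0)
BH@4: {G} ∪ {C} = {C,G} (union, +1)
BHV@4: {C,G} ∩ {G} = {G} (intersection, +0)
BHPV@4: {G} ∪ {A} = {A,G} (union, +1)
CT@4: {C} ∪ {A} = {A,C} (union, +1)
CGT@4: {A,C} ∪ {T} = {A,C,T} (union, +1)
BCGHPTV@4: {A,G} ∩ {A,C,T} = {A} (intersection, +0)
BH@5: {A} ∩ {A} = {A} (intersection, +0)
BHV@5: {A} ∩ {A} = {A} (intersection, +0)
BHPV@5: {A} ∪ {T} = {A,T} (union, +1)
CT@5: {C} ∩ {C} = {C} (intersection, +0)
CGT@5: {C} ∩ {C} = {C} (intersection, +0)
BCGHPTV@5: {A,T} ∪ {C} = {A,C,T} (union, +1)
BH@6: {T} ∩ {T} = {T} (intersection, +0)
BHV@6: {T} ∩ {T} = {T} (intersection, +0)
BHPV@6: {T} ∪ {C} = {C,T} (union, +1)
CT@6: {T} ∪ {A} = {A,T} (union, +1)
CGT@6: {A,T} ∪ {C} = {A,C,T} (union, +1)
BCGHPTV@6: {C,T} ∩ {A,C,T} = {C,T} (intersection, +0)
per-site changes: [4, 4, 3, 3, 4, 2, 3]; total = 23

23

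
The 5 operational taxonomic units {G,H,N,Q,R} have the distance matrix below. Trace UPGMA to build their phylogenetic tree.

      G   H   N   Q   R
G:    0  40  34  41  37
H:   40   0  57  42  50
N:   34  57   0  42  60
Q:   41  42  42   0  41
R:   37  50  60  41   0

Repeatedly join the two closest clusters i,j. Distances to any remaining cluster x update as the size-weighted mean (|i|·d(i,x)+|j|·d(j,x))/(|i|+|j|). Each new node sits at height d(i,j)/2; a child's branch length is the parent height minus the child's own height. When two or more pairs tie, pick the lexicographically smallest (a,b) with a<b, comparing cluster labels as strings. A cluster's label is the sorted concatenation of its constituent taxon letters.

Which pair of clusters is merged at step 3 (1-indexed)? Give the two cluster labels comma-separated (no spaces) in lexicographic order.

step 1: merge (G,N) at d=34; branch lengths G→17, N→17; new cluster GN
  updated: d(GN,H)=97/2, d(GN,Q)=83/2, d(GN,R)=97/2
step 2: merge (Q,R) at d=41; branch lengths Q→41/2, R→41/2; new cluster QR
  updated: d(GN,QR)=45, d(H,QR)=46
step 3: merge (GN,QR) at d=45; branch lengths GN→11/2, QR→2; new cluster GNQR
  updated: d(GNQR,H)=189/4
step 4: merge (GNQR,H) at d=189/4; branch lengths GNQR→9/8, H→189/8; new cluster GHNQR
final tree: (((G:17,N:17):11/2,(Q:41/2,R:41/2):2):9/8,H:189/8)
total length: 429/4

GN,QR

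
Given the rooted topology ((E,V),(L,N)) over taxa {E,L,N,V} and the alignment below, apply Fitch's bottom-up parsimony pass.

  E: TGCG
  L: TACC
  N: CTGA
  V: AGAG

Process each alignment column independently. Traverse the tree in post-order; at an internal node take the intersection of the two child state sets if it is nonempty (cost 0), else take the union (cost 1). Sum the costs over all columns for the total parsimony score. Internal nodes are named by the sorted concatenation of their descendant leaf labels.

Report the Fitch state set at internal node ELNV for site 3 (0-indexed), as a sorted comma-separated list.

site 0, node EV: E={T} ∪ V={A} → {A,T} (+1)
site 0, node LN: L={T} ∪ N={C} → {C,T} (+1)
site 0, node ELNV: EV={A,T} ∩ LN={C,T} → {T} (+0)
site 1, node EV: E={G} ∩ V={G} → {G} (+0)
site 1, node LN: L={A} ∪ N={T} → {A,T} (+1)
site 1, node ELNV: EV={G} ∪ LN={A,T} → {A,G,T} (+1)
site 2, node EV: E={C} ∪ V={A} → {A,C} (+1)
site 2, node LN: L={C} ∪ N={G} → {C,G} (+1)
site 2, node ELNV: EV={A,C} ∩ LN={C,G} → {C} (+0)
site 3, node EV: E={G} ∩ V={G} → {G} (+0)
site 3, node LN: L={C} ∪ N={A} → {A,C} (+1)
site 3, node ELNV: EV={G} ∪ LN={A,C} → {A,C,G} (+1)
per-site changes: [2, 2, 2, 2]; total = 8

A,C,G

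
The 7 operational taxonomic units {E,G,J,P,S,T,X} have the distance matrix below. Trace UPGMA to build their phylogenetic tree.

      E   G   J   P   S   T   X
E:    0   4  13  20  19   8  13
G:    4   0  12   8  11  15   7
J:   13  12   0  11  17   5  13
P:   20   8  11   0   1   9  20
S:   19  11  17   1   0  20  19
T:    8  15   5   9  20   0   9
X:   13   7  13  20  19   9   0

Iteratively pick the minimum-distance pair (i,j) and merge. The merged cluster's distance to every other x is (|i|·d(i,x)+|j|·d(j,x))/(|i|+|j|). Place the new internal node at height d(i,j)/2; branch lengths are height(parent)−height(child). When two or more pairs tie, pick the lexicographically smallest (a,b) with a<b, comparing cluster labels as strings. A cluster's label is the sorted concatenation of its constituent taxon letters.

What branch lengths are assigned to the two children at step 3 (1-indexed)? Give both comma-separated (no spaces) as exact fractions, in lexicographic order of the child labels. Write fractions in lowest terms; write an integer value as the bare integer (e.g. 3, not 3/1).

5/2,5/2

1. join P+S (d=1) ⇒ PS; edges |P|=1/2, |S|=1/2
  updated: d(E,PS)=39/2, d(G,PS)=19/2, d(J,PS)=14, d(PS,T)=29/2, d(PS,X)=39/2
2. join E+G (d=4) ⇒ EG; edges |E|=2, |G|=2
  updated: d(EG,J)=25/2, d(EG,PS)=29/2, d(EG,T)=23/2, d(EG,X)=10
3. join J+T (d=5) ⇒ JT; edges |J|=5/2, |T|=5/2
  updated: d(EG,JT)=12, d(JT,PS)=57/4, d(JT,X)=11
4. join EG+X (d=10) ⇒ EGX; edges |EG|=3, |X|=5
  updated: d(EGX,JT)=35/3, d(EGX,PS)=97/6
5. join EGX+JT (d=35/3) ⇒ EGJTX; edges |EGX|=5/6, |JT|=10/3
  updated: d(EGJTX,PS)=77/5
6. join EGJTX+PS (d=77/5) ⇒ EGJPSTX; edges |EGJTX|=28/15, |PS|=36/5
final tree: ((((E:2,G:2):3,X:5):5/6,(J:5/2,T:5/2):10/3):28/15,(P:1/2,S:1/2):36/5)
total length: 937/30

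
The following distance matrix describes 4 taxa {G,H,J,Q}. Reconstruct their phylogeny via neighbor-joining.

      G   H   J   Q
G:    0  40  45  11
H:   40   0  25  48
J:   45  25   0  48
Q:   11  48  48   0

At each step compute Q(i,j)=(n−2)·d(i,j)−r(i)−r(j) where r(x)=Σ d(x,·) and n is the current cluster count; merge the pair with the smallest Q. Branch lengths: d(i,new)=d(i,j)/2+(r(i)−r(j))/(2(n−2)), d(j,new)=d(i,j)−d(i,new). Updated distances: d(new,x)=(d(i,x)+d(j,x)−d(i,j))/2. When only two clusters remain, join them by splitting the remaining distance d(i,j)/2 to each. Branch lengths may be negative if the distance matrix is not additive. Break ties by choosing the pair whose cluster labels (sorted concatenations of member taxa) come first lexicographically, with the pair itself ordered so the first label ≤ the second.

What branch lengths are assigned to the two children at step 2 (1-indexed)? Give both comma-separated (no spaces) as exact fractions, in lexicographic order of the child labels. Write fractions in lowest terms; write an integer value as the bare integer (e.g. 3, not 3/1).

iteration 1: select G,Q (d=11, Q=-181); attach at lengths (11/4, 33/4); label the merged cluster GQ
  updated: d(GQ,H)=77/2, d(GQ,J)=41
iteration 2: select GQ,H (d=77/2, Q=-209/2); attach at lengths (109/4, 45/4); label the merged cluster GHQ
  updated: d(GHQ,J)=55/4
iteration 3: select GHQ,J (d=55/4); attach at lengths (55/8, 55/8); label the merged cluster GHJQ
final tree: (((G:11/4,Q:33/4):109/4,H:45/4):55/8,J:55/8)
total length: 253/4

109/4,45/4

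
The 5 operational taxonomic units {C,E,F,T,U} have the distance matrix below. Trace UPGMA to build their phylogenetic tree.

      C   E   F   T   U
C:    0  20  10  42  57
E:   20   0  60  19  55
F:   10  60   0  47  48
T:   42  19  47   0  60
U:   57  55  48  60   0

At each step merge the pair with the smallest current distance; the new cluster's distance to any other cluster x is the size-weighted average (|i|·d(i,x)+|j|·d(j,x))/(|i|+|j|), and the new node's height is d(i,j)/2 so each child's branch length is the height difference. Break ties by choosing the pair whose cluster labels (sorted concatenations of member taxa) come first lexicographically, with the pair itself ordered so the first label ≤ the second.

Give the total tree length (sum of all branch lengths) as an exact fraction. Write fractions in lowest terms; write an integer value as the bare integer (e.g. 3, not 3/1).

step 1: merge (C,F) at d=10; branch lengths C→5, F→5; new cluster CF
  updated: d(CF,E)=40, d(CF,T)=89/2, d(CF,U)=105/2
step 2: merge (E,T) at d=19; branch lengths E→19/2, T→19/2; new cluster ET
  updated: d(CF,ET)=169/4, d(ET,U)=115/2
step 3: merge (CF,ET) at d=169/4; branch lengths CF→129/8, ET→93/8; new cluster CEFT
  updated: d(CEFT,U)=55
step 4: merge (CEFT,U) at d=55; branch lengths CEFT→51/8, U→55/2; new cluster CEFTU
final tree: (((C:5,F:5):129/8,(E:19/2,T:19/2):93/8):51/8,U:55/2)
total length: 725/8

725/8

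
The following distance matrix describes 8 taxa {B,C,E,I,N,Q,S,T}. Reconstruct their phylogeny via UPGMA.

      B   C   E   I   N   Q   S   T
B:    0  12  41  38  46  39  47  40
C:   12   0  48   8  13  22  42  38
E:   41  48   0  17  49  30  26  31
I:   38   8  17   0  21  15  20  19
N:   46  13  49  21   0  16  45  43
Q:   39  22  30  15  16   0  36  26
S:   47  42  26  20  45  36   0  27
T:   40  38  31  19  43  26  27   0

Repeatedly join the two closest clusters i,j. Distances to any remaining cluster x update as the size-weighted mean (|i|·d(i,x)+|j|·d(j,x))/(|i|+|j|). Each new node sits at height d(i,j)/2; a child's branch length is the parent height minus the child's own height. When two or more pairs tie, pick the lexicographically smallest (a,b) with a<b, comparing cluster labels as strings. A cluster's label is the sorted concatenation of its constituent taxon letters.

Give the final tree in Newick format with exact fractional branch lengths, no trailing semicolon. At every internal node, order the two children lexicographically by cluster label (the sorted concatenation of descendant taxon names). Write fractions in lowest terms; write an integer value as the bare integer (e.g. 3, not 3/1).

iteration 1: select C,I (d=8); attach at lengths (4, 4); label the merged cluster CI
  updated: d(B,CI)=25, d(CI,E)=65/2, d(CI,N)=17, d(CI,Q)=37/2, d(CI,S)=31, d(CI,T)=57/2
iteration 2: select N,Q (d=16); attach at lengths (8, 8); label the merged cluster NQ
  updated: d(B,NQ)=85/2, d(CI,NQ)=71/4, d(E,NQ)=79/2, d(NQ,S)=81/2, d(NQ,T)=69/2
iteration 3: select CI,NQ (d=71/4); attach at lengths (39/8, 7/8); label the merged cluster CINQ
  updated: d(B,CINQ)=135/4, d(CINQ,E)=36, d(CINQ,S)=143/4, d(CINQ,T)=63/2
iteration 4: select E,S (d=26); attach at lengths (13, 13); label the merged cluster ES
  updated: d(B,ES)=44, d(CINQ,ES)=287/8, d(ES,T)=29
iteration 5: select ES,T (d=29); attach at lengths (3/2, 29/2); label the merged cluster EST
  updated: d(B,EST)=128/3, d(CINQ,EST)=413/12
iteration 6: select B,CINQ (d=135/4); attach at lengths (135/8, 8); label the merged cluster BCINQ
  updated: d(BCINQ,EST)=541/15
iteration 7: select BCINQ,EST (d=541/15); attach at lengths (139/120, 53/15); label the merged cluster BCEINQST
final tree: ((B:135/8,((C:4,I:4):39/8,(N:8,Q:8):7/8):8):139/120,((E:13,S:13):3/2,T:29/2):53/15)
total length: 6079/60

((B:135/8,((C:4,I:4):39/8,(N:8,Q:8):7/8):8):139/120,((E:13,S:13):3/2,T:29/2):53/15)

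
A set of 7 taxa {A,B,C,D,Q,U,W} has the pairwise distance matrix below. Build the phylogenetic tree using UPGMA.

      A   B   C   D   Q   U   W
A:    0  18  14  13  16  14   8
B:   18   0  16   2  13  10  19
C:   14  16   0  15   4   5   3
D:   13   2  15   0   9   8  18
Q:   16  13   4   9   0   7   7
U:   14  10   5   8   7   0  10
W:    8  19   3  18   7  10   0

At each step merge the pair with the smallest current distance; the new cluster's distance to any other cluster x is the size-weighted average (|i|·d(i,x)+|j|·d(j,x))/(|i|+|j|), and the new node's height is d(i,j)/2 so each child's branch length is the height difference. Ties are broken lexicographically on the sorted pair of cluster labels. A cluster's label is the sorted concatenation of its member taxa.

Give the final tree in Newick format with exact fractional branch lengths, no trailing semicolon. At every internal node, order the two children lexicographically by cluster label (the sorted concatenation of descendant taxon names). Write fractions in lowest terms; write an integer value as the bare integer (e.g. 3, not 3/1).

((A:13/2,(((C:3/2,W:3/2):5/4,Q:11/4):11/12,U:11/3):17/6):9/20,(B:1,D:1):119/20)

iteration 1: select B,D (d=2); attach at lengths (1, 1); label the merged cluster BD
  updated: d(A,BD)=31/2, d(BD,C)=31/2, d(BD,Q)=11, d(BD,U)=9, d(BD,W)=37/2
iteration 2: select C,W (d=3); attach at lengths (3/2, 3/2); label the merged cluster CW
  updated: d(A,CW)=11, d(BD,CW)=17, d(CW,Q)=11/2, d(CW,U)=15/2
iteration 3: select CW,Q (d=11/2); attach at lengths (5/4, 11/4); label the merged cluster CQW
  updated: d(A,CQW)=38/3, d(BD,CQW)=15, d(CQW,U)=22/3
iteration 4: select CQW,U (d=22/3); attach at lengths (11/12, 11/3); label the merged cluster CQUW
  updated: d(A,CQUW)=13, d(BD,CQUW)=27/2
iteration 5: select A,CQUW (d=13); attach at lengths (13/2, 17/6); label the merged cluster ACQUW
  updated: d(ACQUW,BD)=139/10
iteration 6: select ACQUW,BD (d=139/10); attach at lengths (9/20, 119/20); label the merged cluster ABCDQUW
final tree: ((A:13/2,(((C:3/2,W:3/2):5/4,Q:11/4):11/12,U:11/3):17/6):9/20,(B:1,D:1):119/20)
total length: 1759/60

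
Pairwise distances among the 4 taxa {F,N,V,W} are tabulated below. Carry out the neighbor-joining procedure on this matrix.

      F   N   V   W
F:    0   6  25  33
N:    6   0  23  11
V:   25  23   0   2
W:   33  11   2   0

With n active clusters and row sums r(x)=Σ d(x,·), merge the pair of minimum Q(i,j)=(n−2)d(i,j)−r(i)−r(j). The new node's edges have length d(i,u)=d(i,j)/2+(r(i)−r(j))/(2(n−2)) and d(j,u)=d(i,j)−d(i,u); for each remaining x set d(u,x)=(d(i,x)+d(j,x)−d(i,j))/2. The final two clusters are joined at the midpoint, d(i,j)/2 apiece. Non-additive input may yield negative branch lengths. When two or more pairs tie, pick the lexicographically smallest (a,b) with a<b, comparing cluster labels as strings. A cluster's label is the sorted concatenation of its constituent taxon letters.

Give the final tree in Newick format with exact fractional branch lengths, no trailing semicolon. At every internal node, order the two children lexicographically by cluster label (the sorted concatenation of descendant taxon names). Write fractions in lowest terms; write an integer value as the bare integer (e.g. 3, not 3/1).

(((F:9,N:-3):19,V:2):0,W:0)

iteration 1: select F,N (d=6, Q=-92); attach at lengths (9, -3); label the merged cluster FN
  updated: d(FN,V)=21, d(FN,W)=19
iteration 2: select FN,V (d=21, Q=-42); attach at lengths (19, 2); label the merged cluster FNV
  updated: d(FNV,W)=0
iteration 3: select FNV,W (d=0); attach at lengths (0, 0); label the merged cluster FNVW
final tree: (((F:9,N:-3):19,V:2):0,W:0)
total length: 27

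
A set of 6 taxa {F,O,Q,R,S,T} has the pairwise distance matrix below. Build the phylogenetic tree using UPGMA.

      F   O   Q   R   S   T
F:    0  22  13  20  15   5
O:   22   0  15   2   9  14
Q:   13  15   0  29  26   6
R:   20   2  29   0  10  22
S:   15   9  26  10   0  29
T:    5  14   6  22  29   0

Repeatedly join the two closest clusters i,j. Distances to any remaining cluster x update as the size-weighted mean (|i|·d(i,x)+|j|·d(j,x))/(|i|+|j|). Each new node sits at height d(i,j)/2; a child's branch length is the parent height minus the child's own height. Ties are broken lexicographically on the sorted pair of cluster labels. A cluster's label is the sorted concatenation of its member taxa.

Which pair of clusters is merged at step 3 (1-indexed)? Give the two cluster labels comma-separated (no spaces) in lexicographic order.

step 1: merge (O,R) at d=2; branch lengths O→1, R→1; new cluster OR
  updated: d(F,OR)=21, d(OR,Q)=22, d(OR,S)=19/2, d(OR,T)=18
step 2: merge (F,T) at d=5; branch lengths F→5/2, T→5/2; new cluster FT
  updated: d(FT,OR)=39/2, d(FT,Q)=19/2, d(FT,S)=22
step 3: merge (FT,Q) at d=19/2; branch lengths FT→9/4, Q→19/4; new cluster FQT
  updated: d(FQT,OR)=61/3, d(FQT,S)=70/3
step 4: merge (OR,S) at d=19/2; branch lengths OR→15/4, S→19/4; new cluster ORS
  updated: d(FQT,ORS)=64/3
step 5: merge (FQT,ORS) at d=64/3; branch lengths FQT→71/12, ORS→71/12; new cluster FOQRST
final tree: (((F:5/2,T:5/2):9/4,Q:19/4):71/12,((O:1,R:1):15/4,S:19/4):71/12)
total length: 103/3

FT,Q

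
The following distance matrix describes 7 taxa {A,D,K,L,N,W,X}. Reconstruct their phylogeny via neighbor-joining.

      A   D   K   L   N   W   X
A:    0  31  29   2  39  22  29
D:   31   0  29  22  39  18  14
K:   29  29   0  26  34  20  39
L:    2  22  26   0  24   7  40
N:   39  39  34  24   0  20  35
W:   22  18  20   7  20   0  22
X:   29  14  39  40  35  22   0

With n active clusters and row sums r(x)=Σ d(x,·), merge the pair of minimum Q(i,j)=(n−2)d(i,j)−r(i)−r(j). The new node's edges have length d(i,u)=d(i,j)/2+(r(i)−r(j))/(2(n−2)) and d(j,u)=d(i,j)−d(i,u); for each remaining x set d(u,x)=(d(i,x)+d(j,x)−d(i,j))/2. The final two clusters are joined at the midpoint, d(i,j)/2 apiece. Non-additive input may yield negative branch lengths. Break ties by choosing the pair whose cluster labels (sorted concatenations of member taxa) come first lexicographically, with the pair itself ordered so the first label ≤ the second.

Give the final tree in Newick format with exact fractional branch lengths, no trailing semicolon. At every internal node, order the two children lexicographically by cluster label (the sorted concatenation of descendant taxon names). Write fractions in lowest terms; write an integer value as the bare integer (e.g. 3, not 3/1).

(((((A:41/10,L:-21/10):65/6,K:47/3):5/8,(D:19/4,X:37/4):87/8):5/8,N:145/8):15/16,W:15/16)

step 1: merge (A,L) at d=2, Q=-263; branch lengths A→41/10, L→-21/10; new cluster AL
  updated: d(AL,D)=51/2, d(AL,K)=53/2, d(AL,N)=61/2, d(AL,W)=27/2, d(AL,X)=67/2
step 2: merge (D,X) at d=14, Q=-213; branch lengths D→19/4, X→37/4; new cluster DX
  updated: d(AL,DX)=45/2, d(DX,K)=27, d(DX,N)=30, d(DX,W)=13
step 3: merge (AL,K) at d=53/2, Q=-121; branch lengths AL→65/6, K→47/3; new cluster AKL
  updated: d(AKL,DX)=23/2, d(AKL,N)=19, d(AKL,W)=7/2
step 4: merge (AKL,DX) at d=23/2, Q=-131/2; branch lengths AKL→5/8, DX→87/8; new cluster ADKLX
  updated: d(ADKLX,N)=75/4, d(ADKLX,W)=5/2
step 5: merge (ADKLX,N) at d=75/4, Q=-165/4; branch lengths ADKLX→5/8, N→145/8; new cluster ADKLNX
  updated: d(ADKLNX,W)=15/8
step 6: merge (ADKLNX,W) at d=15/8; branch lengths ADKLNX→15/16, W→15/16; new cluster ADKLNWX
final tree: (((((A:41/10,L:-21/10):65/6,K:47/3):5/8,(D:19/4,X:37/4):87/8):5/8,N:145/8):15/16,W:15/16)
total length: 597/8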